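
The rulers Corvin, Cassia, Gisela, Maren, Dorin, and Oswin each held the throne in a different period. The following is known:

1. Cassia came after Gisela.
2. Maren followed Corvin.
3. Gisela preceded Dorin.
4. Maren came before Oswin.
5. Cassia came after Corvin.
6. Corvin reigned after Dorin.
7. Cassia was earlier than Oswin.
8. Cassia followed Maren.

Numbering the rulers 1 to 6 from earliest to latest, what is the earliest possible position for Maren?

4

Corvin, Dorin, and Gisela must all come before Maren — 3 forced predecessors.
Nothing else is forced ahead of Maren, so their earliest slot is position 3 + 1 = 4.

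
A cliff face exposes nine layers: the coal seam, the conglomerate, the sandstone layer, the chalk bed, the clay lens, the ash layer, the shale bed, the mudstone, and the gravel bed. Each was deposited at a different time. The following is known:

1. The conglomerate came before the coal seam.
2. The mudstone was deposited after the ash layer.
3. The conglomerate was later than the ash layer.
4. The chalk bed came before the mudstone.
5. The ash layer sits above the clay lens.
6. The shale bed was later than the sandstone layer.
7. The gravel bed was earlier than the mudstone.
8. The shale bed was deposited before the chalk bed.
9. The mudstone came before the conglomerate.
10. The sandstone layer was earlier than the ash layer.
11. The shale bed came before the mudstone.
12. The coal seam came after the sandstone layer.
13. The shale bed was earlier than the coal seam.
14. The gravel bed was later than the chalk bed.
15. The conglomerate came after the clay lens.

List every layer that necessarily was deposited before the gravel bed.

the chalk bed, the sandstone layer, the shale bed

Directly stated before the gravel bed: the chalk bed.
The sandstone layer reaches the gravel bed via the sandstone layer → the shale bed → the chalk bed → the gravel bed.
The shale bed reaches the gravel bed via the shale bed → the chalk bed → the gravel bed.
No chain forces the conglomerate (or any of the others) ahead of the gravel bed.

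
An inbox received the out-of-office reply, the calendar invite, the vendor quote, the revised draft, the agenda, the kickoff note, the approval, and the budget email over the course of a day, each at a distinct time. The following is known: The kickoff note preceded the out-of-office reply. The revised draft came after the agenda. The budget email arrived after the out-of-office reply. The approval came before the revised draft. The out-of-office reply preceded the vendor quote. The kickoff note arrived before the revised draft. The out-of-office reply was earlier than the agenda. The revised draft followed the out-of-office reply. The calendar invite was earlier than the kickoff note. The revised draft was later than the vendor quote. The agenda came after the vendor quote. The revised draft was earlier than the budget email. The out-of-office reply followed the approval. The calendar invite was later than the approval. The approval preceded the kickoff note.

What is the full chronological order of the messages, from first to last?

The constraints fix every adjacent pair, so only one ordering works:
the approval → the calendar invite → the kickoff note → the out-of-office reply → the vendor quote → the agenda → the revised draft → the budget email.

the approval, the calendar invite, the kickoff note, the out-of-office reply, the vendor quote, the agenda, the revised draft, the budget email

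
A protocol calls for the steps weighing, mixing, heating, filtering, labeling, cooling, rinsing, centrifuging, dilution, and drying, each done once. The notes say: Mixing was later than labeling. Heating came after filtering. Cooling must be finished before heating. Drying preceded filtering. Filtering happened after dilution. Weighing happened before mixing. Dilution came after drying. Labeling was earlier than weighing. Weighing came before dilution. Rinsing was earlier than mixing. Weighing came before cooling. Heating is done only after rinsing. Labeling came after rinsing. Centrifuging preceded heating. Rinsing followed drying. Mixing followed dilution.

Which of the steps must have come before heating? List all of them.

Directly stated before heating: centrifuging, cooling, filtering, and rinsing.
Dilution reaches heating via dilution → filtering → heating.
Drying reaches heating via drying → filtering → heating.
Labeling reaches heating via labeling → weighing → cooling → heating.
Likewise weighing reaches heating by chaining the stated constraints.
No chain forces mixing ahead of heating.

centrifuging, cooling, dilution, drying, filtering, labeling, rinsing, weighing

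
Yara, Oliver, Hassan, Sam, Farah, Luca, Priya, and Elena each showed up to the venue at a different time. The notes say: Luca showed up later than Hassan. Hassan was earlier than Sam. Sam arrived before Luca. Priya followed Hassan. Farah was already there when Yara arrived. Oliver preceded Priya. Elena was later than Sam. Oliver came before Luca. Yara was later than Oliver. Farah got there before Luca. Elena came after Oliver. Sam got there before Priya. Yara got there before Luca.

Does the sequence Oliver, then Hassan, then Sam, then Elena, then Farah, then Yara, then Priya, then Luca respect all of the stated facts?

Check each stated constraint against the proposed order — e.g. Hassan is ahead of Luca; Oliver is ahead of Luca. Every pair is in the required order; nothing is violated.

yes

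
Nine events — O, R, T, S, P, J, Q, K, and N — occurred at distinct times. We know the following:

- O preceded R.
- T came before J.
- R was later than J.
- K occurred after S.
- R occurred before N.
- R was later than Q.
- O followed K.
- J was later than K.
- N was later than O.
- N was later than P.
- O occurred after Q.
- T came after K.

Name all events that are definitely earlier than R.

Directly stated before R: J, O, and Q.
K reaches R via K → O → R.
S reaches R via S → K → O → R.
T reaches R via T → J → R.
No chain forces P (or any of the others) ahead of R.

J, K, O, Q, S, T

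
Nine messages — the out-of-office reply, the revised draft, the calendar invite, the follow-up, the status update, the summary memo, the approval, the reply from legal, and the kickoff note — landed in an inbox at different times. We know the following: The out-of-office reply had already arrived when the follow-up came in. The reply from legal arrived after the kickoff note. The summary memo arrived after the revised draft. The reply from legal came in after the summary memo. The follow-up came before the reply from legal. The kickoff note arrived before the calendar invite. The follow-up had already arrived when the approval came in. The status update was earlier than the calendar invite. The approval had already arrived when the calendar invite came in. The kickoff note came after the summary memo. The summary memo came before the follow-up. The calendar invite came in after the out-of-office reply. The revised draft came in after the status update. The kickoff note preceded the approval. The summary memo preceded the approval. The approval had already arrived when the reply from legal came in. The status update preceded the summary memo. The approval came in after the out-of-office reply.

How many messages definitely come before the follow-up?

4

Directly stated before the follow-up: the out-of-office reply and the summary memo.
The revised draft reaches the follow-up via the revised draft → the summary memo → the follow-up.
The status update reaches the follow-up via the status update → the summary memo → the follow-up.
No chain forces the reply from legal (or any of the others) ahead of the follow-up.
That's the out-of-office reply, the revised draft, the status update, and the summary memo — 4 in all.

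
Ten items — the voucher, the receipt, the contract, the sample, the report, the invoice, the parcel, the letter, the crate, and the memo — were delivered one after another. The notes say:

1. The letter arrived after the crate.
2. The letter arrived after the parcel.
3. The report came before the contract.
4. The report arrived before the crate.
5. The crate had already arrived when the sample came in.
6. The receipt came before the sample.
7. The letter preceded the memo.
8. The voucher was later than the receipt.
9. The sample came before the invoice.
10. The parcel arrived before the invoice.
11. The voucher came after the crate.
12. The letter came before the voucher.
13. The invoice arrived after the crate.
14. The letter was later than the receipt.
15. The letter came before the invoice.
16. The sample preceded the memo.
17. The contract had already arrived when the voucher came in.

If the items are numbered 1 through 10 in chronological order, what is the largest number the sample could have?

8

The sample must come before the invoice and the memo — 2 items forced after it.
Everything else can be placed before the sample in some valid order, so the sample can sit as late as position 10 − 2 = 8.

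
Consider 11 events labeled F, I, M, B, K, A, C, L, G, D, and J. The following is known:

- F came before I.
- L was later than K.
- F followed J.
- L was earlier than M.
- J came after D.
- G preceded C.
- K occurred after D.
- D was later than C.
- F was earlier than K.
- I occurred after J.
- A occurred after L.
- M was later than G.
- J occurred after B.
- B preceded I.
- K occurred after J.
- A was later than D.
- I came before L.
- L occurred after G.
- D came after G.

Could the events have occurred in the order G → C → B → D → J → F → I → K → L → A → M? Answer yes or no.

yes

Check each stated constraint against the proposed order — e.g. G is ahead of L; G is ahead of M. Every pair is in the required order; nothing is violated.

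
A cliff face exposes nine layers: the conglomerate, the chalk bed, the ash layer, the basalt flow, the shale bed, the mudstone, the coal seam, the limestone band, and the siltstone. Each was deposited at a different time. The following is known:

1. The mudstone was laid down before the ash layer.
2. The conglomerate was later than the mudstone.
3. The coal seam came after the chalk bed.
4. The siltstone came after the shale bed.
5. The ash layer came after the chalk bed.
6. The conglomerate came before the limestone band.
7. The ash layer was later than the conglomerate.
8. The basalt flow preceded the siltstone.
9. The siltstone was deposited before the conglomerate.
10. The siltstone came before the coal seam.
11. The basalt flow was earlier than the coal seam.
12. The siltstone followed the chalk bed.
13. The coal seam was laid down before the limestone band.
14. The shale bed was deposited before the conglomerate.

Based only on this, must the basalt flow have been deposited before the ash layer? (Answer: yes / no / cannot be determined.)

yes

Chain the constraints: the basalt flow → the siltstone → the conglomerate → the ash layer. Each link is directly stated, so the basalt flow comes before the ash layer.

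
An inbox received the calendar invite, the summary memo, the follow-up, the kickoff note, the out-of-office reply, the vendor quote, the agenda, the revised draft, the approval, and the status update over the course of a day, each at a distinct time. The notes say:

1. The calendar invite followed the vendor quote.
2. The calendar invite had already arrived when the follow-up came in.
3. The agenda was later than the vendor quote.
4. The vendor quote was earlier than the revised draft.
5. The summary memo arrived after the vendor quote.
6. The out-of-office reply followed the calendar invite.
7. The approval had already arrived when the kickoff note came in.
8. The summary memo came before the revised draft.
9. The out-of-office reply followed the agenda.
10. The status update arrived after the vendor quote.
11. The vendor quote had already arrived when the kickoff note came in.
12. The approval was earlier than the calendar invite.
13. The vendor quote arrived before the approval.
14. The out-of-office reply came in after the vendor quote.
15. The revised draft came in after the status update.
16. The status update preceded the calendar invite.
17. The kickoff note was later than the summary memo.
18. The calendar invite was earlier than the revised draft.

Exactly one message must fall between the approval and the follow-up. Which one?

the calendar invite

Tracing the constraints gives the approval → the calendar invite → the follow-up, so the calendar invite sits after the approval and before the follow-up.
No other message is forced both after the approval and before the follow-up.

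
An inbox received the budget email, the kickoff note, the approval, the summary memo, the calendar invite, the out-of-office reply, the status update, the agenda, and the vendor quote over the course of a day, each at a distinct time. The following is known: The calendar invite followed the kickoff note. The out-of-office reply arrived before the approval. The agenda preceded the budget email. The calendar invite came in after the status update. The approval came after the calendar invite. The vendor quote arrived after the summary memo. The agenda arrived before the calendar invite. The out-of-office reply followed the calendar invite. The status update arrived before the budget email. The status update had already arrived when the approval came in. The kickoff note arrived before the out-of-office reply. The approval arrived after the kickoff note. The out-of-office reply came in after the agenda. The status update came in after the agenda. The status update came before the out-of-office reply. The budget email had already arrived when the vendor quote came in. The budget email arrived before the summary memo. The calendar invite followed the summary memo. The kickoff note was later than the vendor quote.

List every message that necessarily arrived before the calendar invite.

Directly stated before the calendar invite: the agenda, the kickoff note, the status update, and the summary memo.
The budget email reaches the calendar invite via the budget email → the summary memo → the calendar invite.
The vendor quote reaches the calendar invite via the vendor quote → the kickoff note → the calendar invite.

the agenda, the budget email, the kickoff note, the status update, the summary memo, the vendor quote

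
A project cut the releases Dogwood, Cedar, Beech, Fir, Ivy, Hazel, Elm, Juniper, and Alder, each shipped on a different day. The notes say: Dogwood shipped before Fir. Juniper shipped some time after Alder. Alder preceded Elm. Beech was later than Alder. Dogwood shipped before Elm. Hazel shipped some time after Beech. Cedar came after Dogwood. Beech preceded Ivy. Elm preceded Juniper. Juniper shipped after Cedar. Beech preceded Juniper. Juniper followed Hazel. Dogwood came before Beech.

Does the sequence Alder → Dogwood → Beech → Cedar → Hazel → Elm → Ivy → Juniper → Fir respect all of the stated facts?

yes

Check each stated constraint against the proposed order — e.g. Dogwood is ahead of Fir; Alder is ahead of Juniper. Every pair is in the required order; nothing is violated.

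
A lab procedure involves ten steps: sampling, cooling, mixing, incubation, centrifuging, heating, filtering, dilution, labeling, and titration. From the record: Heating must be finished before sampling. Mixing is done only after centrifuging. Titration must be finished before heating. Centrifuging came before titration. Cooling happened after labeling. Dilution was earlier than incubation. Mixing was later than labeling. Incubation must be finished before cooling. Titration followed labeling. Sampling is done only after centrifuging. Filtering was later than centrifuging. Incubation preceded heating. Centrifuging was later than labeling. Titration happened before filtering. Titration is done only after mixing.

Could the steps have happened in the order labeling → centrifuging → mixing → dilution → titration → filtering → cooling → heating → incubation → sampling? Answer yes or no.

no

The constraints require incubation before heating, but in the proposed sequence heating appears ahead of incubation. That one violation is enough.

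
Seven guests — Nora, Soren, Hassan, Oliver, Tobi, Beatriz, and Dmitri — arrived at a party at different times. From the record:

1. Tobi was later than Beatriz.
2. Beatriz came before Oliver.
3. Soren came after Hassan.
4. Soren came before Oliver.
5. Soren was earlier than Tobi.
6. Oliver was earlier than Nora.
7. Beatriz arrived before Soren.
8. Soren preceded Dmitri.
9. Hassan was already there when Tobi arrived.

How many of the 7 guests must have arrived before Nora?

Directly stated before Nora: Oliver.
Beatriz reaches Nora via Beatriz → Oliver → Nora.
Hassan reaches Nora via Hassan → Soren → Oliver → Nora.
Soren reaches Nora via Soren → Oliver → Nora.
No chain forces Tobi (or any of the others) ahead of Nora.
That's Beatriz, Hassan, Oliver, and Soren — 4 in all.

4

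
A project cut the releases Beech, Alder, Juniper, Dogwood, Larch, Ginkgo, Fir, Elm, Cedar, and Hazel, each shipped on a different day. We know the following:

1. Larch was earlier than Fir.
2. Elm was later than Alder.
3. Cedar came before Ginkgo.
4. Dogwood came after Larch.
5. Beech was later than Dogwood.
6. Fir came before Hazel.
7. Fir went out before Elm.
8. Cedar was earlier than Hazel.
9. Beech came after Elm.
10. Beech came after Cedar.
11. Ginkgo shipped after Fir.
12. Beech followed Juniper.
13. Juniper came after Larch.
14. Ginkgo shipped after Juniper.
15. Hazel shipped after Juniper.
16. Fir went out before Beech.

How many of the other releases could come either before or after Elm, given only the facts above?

Forced before Elm: Alder, Fir, and Larch; forced after Elm: Beech.
That leaves Cedar, Dogwood, Ginkgo, Hazel, and Juniper with no forced order relative to Elm — 5.

5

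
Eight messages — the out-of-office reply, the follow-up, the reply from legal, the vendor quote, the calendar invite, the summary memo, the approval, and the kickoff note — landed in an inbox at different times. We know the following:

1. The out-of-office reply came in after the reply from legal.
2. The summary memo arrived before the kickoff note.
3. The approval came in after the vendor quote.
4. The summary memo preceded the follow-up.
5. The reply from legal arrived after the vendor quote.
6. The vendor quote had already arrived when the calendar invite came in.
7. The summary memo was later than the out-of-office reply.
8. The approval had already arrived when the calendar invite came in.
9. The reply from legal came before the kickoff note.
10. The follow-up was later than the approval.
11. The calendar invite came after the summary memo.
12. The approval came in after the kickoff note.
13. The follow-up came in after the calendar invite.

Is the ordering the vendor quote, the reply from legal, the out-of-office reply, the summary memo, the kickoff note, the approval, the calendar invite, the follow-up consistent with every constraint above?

Check each stated constraint against the proposed order — e.g. the vendor quote is ahead of the approval; the vendor quote is ahead of the calendar invite. Every pair is in the required order; nothing is violated.

yes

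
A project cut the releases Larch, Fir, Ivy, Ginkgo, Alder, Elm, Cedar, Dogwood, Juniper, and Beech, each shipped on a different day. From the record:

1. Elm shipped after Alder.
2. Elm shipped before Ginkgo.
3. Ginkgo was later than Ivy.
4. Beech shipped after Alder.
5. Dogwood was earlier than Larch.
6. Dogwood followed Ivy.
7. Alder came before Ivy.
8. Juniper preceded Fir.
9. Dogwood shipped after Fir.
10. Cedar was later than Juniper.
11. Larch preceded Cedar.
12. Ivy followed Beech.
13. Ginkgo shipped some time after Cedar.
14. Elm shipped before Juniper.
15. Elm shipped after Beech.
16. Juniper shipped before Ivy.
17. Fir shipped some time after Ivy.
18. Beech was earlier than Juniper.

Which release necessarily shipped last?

Ginkgo

Every other release has a chain of constraints placing it before Ginkgo, so Ginkgo is last.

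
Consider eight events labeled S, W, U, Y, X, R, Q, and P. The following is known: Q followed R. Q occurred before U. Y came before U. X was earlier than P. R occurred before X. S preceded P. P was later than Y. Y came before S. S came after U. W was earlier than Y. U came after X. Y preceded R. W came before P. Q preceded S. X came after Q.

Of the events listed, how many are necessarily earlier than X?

Directly stated before X: Q and R.
W reaches X via W → Y → R → X.
Y reaches X via Y → R → X.
That's Q, R, W, and Y — 4 in all.

4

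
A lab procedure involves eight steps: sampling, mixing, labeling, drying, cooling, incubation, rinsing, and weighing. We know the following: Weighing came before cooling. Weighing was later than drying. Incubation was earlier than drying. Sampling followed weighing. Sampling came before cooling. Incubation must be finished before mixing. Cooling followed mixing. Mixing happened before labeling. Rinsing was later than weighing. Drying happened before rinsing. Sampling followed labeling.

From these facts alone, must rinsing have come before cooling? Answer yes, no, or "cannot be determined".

cannot be determined

No chain of stated constraints runs from rinsing to cooling, and none runs from cooling to rinsing either.
So the relative order of rinsing and cooling is not fixed by the given facts.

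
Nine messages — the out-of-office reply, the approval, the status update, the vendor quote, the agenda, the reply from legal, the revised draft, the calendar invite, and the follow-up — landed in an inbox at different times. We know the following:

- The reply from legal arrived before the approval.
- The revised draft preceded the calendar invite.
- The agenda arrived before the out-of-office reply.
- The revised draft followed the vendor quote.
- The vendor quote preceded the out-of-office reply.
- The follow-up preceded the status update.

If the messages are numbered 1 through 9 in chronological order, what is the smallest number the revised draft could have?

The vendor quote must come before the revised draft — 1 forced predecessor.
Nothing else is forced ahead of the revised draft, so its earliest slot is position 1 + 1 = 2.

2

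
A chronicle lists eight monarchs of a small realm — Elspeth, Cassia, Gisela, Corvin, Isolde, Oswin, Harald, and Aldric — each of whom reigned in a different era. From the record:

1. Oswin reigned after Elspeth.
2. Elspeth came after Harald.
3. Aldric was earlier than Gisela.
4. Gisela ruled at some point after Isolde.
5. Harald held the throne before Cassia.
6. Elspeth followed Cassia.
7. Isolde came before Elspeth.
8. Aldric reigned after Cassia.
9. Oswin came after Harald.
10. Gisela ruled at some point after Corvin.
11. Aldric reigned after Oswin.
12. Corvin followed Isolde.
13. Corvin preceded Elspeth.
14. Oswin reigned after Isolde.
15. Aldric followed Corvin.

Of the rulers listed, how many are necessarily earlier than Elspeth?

4

Directly stated before Elspeth: Cassia, Corvin, Harald, and Isolde.
That's Cassia, Corvin, Harald, and Isolde — 4 in all.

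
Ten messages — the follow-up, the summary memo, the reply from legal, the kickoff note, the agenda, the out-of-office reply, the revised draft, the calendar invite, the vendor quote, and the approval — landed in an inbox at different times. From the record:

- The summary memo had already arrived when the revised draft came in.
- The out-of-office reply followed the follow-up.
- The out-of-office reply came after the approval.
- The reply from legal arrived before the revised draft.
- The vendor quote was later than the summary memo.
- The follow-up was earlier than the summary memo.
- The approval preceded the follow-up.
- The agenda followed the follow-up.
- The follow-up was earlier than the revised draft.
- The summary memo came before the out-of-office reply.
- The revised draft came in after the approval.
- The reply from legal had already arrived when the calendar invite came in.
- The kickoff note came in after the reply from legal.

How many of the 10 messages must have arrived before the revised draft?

4

Directly stated before the revised draft: the approval, the follow-up, the reply from legal, and the summary memo.
No chain forces the kickoff note (or any of the others) ahead of the revised draft.
That's the approval, the follow-up, the reply from legal, and the summary memo — 4 in all.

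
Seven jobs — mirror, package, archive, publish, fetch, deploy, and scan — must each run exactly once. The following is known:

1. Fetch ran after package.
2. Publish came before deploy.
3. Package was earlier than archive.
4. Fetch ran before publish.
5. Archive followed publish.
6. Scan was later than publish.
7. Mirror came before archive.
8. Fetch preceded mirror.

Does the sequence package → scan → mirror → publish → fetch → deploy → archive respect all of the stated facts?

The constraints require fetch before mirror, but in the proposed sequence mirror appears ahead of fetch. That one violation is enough.

no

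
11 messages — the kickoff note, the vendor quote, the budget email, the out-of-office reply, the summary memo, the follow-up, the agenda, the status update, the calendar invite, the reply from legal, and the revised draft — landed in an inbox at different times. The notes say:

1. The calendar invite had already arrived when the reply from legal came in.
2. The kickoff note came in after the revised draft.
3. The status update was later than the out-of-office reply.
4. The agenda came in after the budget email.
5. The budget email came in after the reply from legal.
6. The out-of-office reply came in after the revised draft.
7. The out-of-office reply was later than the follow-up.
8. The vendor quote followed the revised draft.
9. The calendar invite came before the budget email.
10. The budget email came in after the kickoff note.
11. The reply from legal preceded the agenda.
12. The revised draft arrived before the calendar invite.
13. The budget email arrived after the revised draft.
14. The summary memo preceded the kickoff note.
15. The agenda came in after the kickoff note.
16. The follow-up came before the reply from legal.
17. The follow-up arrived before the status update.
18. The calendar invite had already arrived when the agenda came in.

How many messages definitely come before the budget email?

6

Directly stated before the budget email: the calendar invite, the kickoff note, the reply from legal, and the revised draft.
The follow-up reaches the budget email via the follow-up → the reply from legal → the budget email.
The summary memo reaches the budget email via the summary memo → the kickoff note → the budget email.
That's the calendar invite, the follow-up, the kickoff note, the reply from legal, the revised draft, and the summary memo — 6 in all.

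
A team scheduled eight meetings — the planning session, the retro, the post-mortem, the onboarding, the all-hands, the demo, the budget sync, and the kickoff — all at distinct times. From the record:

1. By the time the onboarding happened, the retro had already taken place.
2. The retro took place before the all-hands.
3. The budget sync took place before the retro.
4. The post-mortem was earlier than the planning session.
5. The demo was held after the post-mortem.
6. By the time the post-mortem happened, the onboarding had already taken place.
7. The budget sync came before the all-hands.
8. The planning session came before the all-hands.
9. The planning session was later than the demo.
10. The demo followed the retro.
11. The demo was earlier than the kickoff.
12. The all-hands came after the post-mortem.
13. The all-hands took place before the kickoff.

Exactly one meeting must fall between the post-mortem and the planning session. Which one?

Tracing the constraints gives the post-mortem → the demo → the planning session, so the demo sits after the post-mortem and before the planning session.
No other meeting is forced both after the post-mortem and before the planning session.

the demo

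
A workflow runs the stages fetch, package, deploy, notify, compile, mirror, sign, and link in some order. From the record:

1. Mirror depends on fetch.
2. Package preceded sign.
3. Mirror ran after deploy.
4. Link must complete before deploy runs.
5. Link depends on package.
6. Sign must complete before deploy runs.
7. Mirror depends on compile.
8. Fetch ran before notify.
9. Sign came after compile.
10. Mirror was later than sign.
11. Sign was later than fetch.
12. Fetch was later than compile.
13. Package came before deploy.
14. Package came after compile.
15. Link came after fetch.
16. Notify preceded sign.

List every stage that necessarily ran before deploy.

compile, fetch, link, notify, package, sign

Directly stated before deploy: link, package, and sign.
Compile reaches deploy via compile → package → deploy.
Fetch reaches deploy via fetch → sign → deploy.
Notify reaches deploy via notify → sign → deploy.
No chain forces mirror ahead of deploy.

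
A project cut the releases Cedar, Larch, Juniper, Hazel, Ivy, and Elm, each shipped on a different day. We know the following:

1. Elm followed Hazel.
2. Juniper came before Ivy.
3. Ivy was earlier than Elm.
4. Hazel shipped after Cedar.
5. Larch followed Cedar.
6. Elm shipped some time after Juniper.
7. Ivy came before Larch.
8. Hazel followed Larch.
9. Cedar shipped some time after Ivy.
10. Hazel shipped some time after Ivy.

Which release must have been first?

Juniper

Juniper has a chain of constraints placing it before every other release, so Juniper must be first.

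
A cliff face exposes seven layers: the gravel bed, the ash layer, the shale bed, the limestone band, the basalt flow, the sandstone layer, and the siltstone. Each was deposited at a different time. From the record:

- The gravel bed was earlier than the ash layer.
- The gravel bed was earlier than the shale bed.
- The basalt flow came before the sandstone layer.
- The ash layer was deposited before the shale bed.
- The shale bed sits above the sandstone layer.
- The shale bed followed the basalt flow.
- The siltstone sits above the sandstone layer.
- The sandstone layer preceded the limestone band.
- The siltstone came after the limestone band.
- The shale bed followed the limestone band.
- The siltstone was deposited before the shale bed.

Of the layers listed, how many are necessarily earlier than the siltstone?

3

Directly stated before the siltstone: the limestone band and the sandstone layer.
The basalt flow reaches the siltstone via the basalt flow → the sandstone layer → the siltstone.
That's the basalt flow, the limestone band, and the sandstone layer — 3 in all.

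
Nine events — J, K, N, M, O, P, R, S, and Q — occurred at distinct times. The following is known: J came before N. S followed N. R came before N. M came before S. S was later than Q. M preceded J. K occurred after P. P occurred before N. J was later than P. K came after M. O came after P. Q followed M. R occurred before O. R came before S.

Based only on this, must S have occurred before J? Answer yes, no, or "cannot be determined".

Tracing the constraints gives J → N → S, so J must come before S.
That means S cannot be before J.

no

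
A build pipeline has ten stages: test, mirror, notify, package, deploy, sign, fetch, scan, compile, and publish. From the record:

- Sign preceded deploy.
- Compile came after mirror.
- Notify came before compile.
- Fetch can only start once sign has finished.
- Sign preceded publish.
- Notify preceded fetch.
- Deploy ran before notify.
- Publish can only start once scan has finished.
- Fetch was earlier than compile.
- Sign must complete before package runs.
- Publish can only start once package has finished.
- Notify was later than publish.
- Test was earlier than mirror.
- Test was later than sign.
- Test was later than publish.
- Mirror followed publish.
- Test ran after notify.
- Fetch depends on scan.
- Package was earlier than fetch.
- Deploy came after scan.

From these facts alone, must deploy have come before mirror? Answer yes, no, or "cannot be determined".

Chain the constraints: deploy → notify → test → mirror. Each link is directly stated, so deploy comes before mirror.

yes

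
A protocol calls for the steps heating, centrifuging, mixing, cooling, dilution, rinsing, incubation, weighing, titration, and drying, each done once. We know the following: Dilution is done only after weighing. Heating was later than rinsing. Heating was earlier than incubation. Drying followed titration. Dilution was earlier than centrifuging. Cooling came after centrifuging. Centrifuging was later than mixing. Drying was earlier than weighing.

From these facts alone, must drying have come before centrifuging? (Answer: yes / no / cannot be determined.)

yes

Chain the constraints: drying → weighing → dilution → centrifuging. Each link is directly stated, so drying comes before centrifuging.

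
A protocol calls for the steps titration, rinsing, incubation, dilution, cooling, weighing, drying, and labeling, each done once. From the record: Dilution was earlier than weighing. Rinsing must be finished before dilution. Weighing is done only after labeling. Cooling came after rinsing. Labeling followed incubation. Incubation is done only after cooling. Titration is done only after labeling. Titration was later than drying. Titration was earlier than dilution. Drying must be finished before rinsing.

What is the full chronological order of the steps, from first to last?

The constraints fix every adjacent pair, so only one ordering works:
drying → rinsing → cooling → incubation → labeling → titration → dilution → weighing.

drying, rinsing, cooling, incubation, labeling, titration, dilution, weighing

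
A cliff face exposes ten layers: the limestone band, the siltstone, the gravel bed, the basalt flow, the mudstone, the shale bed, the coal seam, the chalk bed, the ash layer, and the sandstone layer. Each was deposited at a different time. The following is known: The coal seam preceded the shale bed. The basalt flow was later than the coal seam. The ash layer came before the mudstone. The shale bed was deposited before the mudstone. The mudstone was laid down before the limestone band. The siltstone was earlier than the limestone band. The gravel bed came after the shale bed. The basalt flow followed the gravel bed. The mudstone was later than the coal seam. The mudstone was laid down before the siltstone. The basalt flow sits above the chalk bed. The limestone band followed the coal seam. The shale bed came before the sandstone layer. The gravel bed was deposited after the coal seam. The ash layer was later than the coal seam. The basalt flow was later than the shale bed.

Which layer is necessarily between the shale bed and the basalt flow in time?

Tracing the constraints gives the shale bed → the gravel bed → the basalt flow, so the gravel bed sits after the shale bed and before the basalt flow.
No other layer is forced both after the shale bed and before the basalt flow.

the gravel bed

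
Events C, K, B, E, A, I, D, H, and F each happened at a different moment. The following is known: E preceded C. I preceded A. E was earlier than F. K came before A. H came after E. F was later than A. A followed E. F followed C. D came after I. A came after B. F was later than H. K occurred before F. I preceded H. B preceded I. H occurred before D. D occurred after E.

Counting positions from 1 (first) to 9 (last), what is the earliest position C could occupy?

E must come before C — 1 forced predecessor.
Nothing else is forced ahead of C, so its earliest slot is position 1 + 1 = 2.

2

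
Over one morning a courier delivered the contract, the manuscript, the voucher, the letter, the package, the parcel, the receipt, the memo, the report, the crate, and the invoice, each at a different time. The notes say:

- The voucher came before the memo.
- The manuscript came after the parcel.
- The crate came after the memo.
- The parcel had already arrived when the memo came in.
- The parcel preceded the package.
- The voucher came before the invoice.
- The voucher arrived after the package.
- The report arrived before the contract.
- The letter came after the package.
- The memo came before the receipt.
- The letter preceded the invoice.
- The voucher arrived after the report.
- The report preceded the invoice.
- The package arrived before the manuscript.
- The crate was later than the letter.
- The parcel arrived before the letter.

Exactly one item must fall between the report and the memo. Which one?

the voucher

Tracing the constraints gives the report → the voucher → the memo, so the voucher sits after the report and before the memo.
No other item is forced both after the report and before the memo.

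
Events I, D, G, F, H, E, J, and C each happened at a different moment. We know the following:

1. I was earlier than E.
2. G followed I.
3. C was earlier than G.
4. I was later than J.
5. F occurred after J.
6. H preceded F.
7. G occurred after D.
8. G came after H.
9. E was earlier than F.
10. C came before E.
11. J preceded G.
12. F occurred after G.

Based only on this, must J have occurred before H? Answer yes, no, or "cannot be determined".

cannot be determined

No chain of stated constraints runs from J to H, and none runs from H to J either.
So the relative order of J and H is not fixed by the given facts.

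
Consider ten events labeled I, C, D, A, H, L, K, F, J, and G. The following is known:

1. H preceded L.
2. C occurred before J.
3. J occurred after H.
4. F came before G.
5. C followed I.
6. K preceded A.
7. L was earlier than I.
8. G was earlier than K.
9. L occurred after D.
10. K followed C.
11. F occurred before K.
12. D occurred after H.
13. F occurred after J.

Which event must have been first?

H has a chain of constraints placing it before every other event, so H must be first.

H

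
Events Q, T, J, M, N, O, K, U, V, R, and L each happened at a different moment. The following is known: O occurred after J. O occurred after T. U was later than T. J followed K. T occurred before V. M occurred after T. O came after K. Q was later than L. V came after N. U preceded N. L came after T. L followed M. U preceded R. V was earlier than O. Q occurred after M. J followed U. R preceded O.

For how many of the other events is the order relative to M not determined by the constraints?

7

Forced before M: T; forced after M: L and Q.
That leaves J, K, N, O, R, U, and V with no forced order relative to M — 7.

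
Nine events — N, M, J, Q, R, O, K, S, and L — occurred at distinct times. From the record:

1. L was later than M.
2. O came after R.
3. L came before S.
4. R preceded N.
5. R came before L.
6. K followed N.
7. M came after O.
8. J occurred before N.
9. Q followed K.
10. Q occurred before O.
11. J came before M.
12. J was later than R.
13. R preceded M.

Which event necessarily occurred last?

S

Every other event has a chain of constraints placing it before S, so S is last.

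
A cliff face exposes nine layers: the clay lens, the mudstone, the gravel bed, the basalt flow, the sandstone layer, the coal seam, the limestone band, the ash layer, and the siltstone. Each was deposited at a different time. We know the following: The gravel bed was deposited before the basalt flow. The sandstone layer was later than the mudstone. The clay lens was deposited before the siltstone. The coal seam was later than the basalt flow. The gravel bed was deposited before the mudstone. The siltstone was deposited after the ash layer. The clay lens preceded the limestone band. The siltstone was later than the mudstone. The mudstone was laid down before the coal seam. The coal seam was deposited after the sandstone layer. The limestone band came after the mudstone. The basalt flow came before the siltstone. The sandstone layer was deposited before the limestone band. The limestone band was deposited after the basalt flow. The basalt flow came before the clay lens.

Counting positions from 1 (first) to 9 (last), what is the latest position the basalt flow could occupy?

5

The basalt flow must come before the clay lens, the coal seam, the limestone band, and the siltstone — 4 layers forced after it.
Everything else can be placed before the basalt flow in some valid order, so the basalt flow can sit as late as position 9 − 4 = 5.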